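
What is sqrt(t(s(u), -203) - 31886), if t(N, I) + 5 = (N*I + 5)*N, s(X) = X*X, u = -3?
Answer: I*sqrt(48289) ≈ 219.75*I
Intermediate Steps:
s(X) = X**2
t(N, I) = -5 + N*(5 + I*N) (t(N, I) = -5 + (N*I + 5)*N = -5 + (I*N + 5)*N = -5 + (5 + I*N)*N = -5 + N*(5 + I*N))
sqrt(t(s(u), -203) - 31886) = sqrt((-5 + 5*(-3)**2 - 203*((-3)**2)**2) - 31886) = sqrt((-5 + 5*9 - 203*9**2) - 31886) = sqrt((-5 + 45 - 203*81) - 31886) = sqrt((-5 + 45 - 16443) - 31886) = sqrt(-16403 - 31886) = sqrt(-48289) = I*sqrt(48289)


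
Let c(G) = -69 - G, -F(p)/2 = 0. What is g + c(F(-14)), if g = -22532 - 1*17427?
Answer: -40028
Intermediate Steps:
F(p) = 0 (F(p) = -2*0 = 0)
g = -39959 (g = -22532 - 17427 = -39959)
g + c(F(-14)) = -39959 + (-69 - 1*0) = -39959 + (-69 + 0) = -39959 - 69 = -40028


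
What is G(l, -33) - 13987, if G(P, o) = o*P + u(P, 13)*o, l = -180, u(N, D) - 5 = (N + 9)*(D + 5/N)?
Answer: 259961/4 ≈ 64990.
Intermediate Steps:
u(N, D) = 5 + (9 + N)*(D + 5/N) (u(N, D) = 5 + (N + 9)*(D + 5/N) = 5 + (9 + N)*(D + 5/N))
G(P, o) = P*o + o*(127 + 13*P + 45/P) (G(P, o) = o*P + (10 + 9*13 + 45/P + 13*P)*o = P*o + (10 + 117 + 45/P + 13*P)*o = P*o + (127 + 13*P + 45/P)*o = P*o + o*(127 + 13*P + 45/P))
G(l, -33) - 13987 = -33*(45 - 180*(127 + 14*(-180)))/(-180) - 13987 = -33*(-1/180)*(45 - 180*(127 - 2520)) - 13987 = -33*(-1/180)*(45 - 180*(-2393)) - 13987 = -33*(-1/180)*(45 + 430740) - 13987 = -33*(-1/180)*430785 - 13987 = 315909/4 - 13987 = 259961/4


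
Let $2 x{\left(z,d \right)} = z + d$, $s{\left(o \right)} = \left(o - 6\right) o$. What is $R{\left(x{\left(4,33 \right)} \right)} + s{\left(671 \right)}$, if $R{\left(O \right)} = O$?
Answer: $\frac{892467}{2} \approx 4.4623 \cdot 10^{5}$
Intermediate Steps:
$s{\left(o \right)} = o \left(-6 + o\right)$ ($s{\left(o \right)} = \left(-6 + o\right) o = o \left(-6 + o\right)$)
$x{\left(z,d \right)} = \frac{d}{2} + \frac{z}{2}$ ($x{\left(z,d \right)} = \frac{z + d}{2} = \frac{d + z}{2} = \frac{d}{2} + \frac{z}{2}$)
$R{\left(x{\left(4,33 \right)} \right)} + s{\left(671 \right)} = \left(\frac{1}{2} \cdot 33 + \frac{1}{2} \cdot 4\right) + 671 \left(-6 + 671\right) = \left(\frac{33}{2} + 2\right) + 671 \cdot 665 = \frac{37}{2} + 446215 = \frac{892467}{2}$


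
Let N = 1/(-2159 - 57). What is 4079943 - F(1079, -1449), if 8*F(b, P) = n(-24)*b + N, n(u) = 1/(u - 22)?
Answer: 1663573474147/407744 ≈ 4.0799e+6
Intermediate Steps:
n(u) = 1/(-22 + u)
N = -1/2216 (N = 1/(-2216) = -1/2216 ≈ -0.00045126)
F(b, P) = -1/17728 - b/368 (F(b, P) = (b/(-22 - 24) - 1/2216)/8 = (b/(-46) - 1/2216)/8 = (-b/46 - 1/2216)/8 = (-1/2216 - b/46)/8 = -1/17728 - b/368)
4079943 - F(1079, -1449) = 4079943 - (-1/17728 - 1/368*1079) = 4079943 - (-1/17728 - 1079/368) = 4079943 - 1*(-1195555/407744) = 4079943 + 1195555/407744 = 1663573474147/407744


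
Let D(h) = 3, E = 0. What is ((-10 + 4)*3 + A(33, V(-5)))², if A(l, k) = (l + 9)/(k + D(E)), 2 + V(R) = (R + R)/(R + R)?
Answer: 9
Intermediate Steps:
V(R) = -1 (V(R) = -2 + (R + R)/(R + R) = -2 + (2*R)/((2*R)) = -2 + (2*R)*(1/(2*R)) = -2 + 1 = -1)
A(l, k) = (9 + l)/(3 + k) (A(l, k) = (l + 9)/(k + 3) = (9 + l)/(3 + k))
((-10 + 4)*3 + A(33, V(-5)))² = ((-10 + 4)*3 + (9 + 33)/(3 - 1))² = (-6*3 + 42/2)² = (-18 + (½)*42)² = (-18 + 21)² = 3² = 9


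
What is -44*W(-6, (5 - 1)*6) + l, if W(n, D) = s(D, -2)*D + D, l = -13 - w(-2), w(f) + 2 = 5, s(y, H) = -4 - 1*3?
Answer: 6320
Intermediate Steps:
s(y, H) = -7 (s(y, H) = -4 - 3 = -7)
w(f) = 3 (w(f) = -2 + 5 = 3)
l = -16 (l = -13 - 1*3 = -13 - 3 = -16)
W(n, D) = -6*D (W(n, D) = -7*D + D = -6*D)
-44*W(-6, (5 - 1)*6) + l = -(-264)*(5 - 1)*6 - 16 = -(-264)*4*6 - 16 = -(-264)*24 - 16 = -44*(-144) - 16 = 6336 - 16 = 6320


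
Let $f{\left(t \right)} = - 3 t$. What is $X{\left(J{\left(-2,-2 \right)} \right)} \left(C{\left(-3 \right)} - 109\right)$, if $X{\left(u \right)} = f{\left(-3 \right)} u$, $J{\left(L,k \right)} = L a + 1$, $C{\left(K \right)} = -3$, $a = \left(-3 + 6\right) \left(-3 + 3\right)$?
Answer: $-1008$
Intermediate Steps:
$a = 0$ ($a = 3 \cdot 0 = 0$)
$J{\left(L,k \right)} = 1$ ($J{\left(L,k \right)} = L 0 + 1 = 0 + 1 = 1$)
$X{\left(u \right)} = 9 u$ ($X{\left(u \right)} = \left(-3\right) \left(-3\right) u = 9 u$)
$X{\left(J{\left(-2,-2 \right)} \right)} \left(C{\left(-3 \right)} - 109\right) = 9 \cdot 1 \left(-3 - 109\right) = 9 \left(-112\right) = -1008$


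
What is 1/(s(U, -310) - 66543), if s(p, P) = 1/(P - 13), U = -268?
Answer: -323/21493390 ≈ -1.5028e-5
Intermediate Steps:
s(p, P) = 1/(-13 + P)
1/(s(U, -310) - 66543) = 1/(1/(-13 - 310) - 66543) = 1/(1/(-323) - 66543) = 1/(-1/323 - 66543) = 1/(-21493390/323) = -323/21493390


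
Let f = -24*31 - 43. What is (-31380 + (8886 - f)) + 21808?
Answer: 101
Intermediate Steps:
f = -787 (f = -744 - 43 = -787)
(-31380 + (8886 - f)) + 21808 = (-31380 + (8886 - 1*(-787))) + 21808 = (-31380 + (8886 + 787)) + 21808 = (-31380 + 9673) + 21808 = -21707 + 21808 = 101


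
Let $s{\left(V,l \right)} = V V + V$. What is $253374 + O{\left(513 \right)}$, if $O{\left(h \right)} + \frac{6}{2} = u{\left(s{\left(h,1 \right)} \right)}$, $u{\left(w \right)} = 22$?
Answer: $253393$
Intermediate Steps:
$s{\left(V,l \right)} = V + V^{2}$ ($s{\left(V,l \right)} = V^{2} + V = V + V^{2}$)
$O{\left(h \right)} = 19$ ($O{\left(h \right)} = -3 + 22 = 19$)
$253374 + O{\left(513 \right)} = 253374 + 19 = 253393$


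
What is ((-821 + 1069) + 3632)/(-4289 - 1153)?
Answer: -1940/2721 ≈ -0.71297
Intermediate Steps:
((-821 + 1069) + 3632)/(-4289 - 1153) = (248 + 3632)/(-5442) = 3880*(-1/5442) = -1940/2721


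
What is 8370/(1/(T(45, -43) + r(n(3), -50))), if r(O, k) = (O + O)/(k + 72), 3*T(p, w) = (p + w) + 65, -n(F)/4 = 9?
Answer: 1754910/11 ≈ 1.5954e+5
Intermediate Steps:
n(F) = -36 (n(F) = -4*9 = -36)
T(p, w) = 65/3 + p/3 + w/3 (T(p, w) = ((p + w) + 65)/3 = (65 + p + w)/3 = 65/3 + p/3 + w/3)
r(O, k) = 2*O/(72 + k) (r(O, k) = (2*O)/(72 + k) = 2*O/(72 + k))
8370/(1/(T(45, -43) + r(n(3), -50))) = 8370/(1/((65/3 + (1/3)*45 + (1/3)*(-43)) + 2*(-36)/(72 - 50))) = 8370/(1/((65/3 + 15 - 43/3) + 2*(-36)/22)) = 8370/(1/(67/3 + 2*(-36)*(1/22))) = 8370/(1/(67/3 - 36/11)) = 8370/(1/(629/33)) = 8370/(33/629) = 8370*(629/33) = 1754910/11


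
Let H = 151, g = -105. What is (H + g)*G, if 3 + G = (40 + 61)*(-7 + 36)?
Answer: 134596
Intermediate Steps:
G = 2926 (G = -3 + (40 + 61)*(-7 + 36) = -3 + 101*29 = -3 + 2929 = 2926)
(H + g)*G = (151 - 105)*2926 = 46*2926 = 134596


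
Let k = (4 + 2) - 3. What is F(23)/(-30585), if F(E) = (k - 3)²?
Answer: 0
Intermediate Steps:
k = 3 (k = 6 - 3 = 3)
F(E) = 0 (F(E) = (3 - 3)² = 0² = 0)
F(23)/(-30585) = 0/(-30585) = 0*(-1/30585) = 0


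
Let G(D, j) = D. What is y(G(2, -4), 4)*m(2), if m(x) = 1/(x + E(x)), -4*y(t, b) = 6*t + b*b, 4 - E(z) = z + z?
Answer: -7/2 ≈ -3.5000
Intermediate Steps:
E(z) = 4 - 2*z (E(z) = 4 - (z + z) = 4 - 2*z)
y(t, b) = -3*t/2 - b**2/4 (y(t, b) = -(6*t + b*b)/4 = -(6*t + b**2)/4 = -(b**2 + 6*t)/4 = -3*t/2 - b**2/4)
m(x) = 1/(4 - x) (m(x) = 1/(x + (4 - 2*x)) = 1/(4 - x))
y(G(2, -4), 4)*m(2) = (-3/2*2 - 1/4*4**2)/(4 - 1*2) = (-3 - 1/4*16)/(4 - 2) = (-3 - 4)/2 = -7*1/2 = -7/2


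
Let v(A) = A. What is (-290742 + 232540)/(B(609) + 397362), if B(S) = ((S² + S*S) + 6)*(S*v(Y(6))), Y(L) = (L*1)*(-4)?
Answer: 29101/5420641863 ≈ 5.3686e-6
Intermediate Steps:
Y(L) = -4*L (Y(L) = L*(-4) = -4*L)
B(S) = -24*S*(6 + 2*S²) (B(S) = ((S² + S*S) + 6)*(S*(-4*6)) = ((S² + S²) + 6)*(S*(-24)) = (2*S² + 6)*(-24*S) = (6 + 2*S²)*(-24*S) = -24*S*(6 + 2*S²))
(-290742 + 232540)/(B(609) + 397362) = (-290742 + 232540)/(-48*609*(3 + 609²) + 397362) = -58202/(-48*609*(3 + 370881) + 397362) = -58202/(-48*609*370884 + 397362) = -58202/(-10841681088 + 397362) = -58202/(-10841283726) = -58202*(-1/10841283726) = 29101/5420641863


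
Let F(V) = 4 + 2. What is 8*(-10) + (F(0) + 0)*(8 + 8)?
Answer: 16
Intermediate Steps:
F(V) = 6
8*(-10) + (F(0) + 0)*(8 + 8) = 8*(-10) + (6 + 0)*(8 + 8) = -80 + 6*16 = -80 + 96 = 16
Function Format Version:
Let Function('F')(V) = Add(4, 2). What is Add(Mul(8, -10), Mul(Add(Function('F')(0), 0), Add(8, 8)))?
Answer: 16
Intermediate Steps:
Function('F')(V) = 6
Add(Mul(8, -10), Mul(Add(Function('F')(0), 0), Add(8, 8))) = Add(Mul(8, -10), Mul(Add(6, 0), Add(8, 8))) = Add(-80, Mul(6, 16)) = Add(-80, 96) = 16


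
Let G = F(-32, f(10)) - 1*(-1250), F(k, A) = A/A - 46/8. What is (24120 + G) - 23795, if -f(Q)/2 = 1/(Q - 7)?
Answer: 6281/4 ≈ 1570.3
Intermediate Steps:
f(Q) = -2/(-7 + Q) (f(Q) = -2/(Q - 7) = -2/(-7 + Q))
F(k, A) = -19/4 (F(k, A) = 1 - 46*⅛ = 1 - 23/4 = -19/4)
G = 4981/4 (G = -19/4 - 1*(-1250) = -19/4 + 1250 = 4981/4 ≈ 1245.3)
(24120 + G) - 23795 = (24120 + 4981/4) - 23795 = 101461/4 - 23795 = 6281/4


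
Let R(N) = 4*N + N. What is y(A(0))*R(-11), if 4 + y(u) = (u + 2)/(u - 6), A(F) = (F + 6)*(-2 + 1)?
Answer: 605/3 ≈ 201.67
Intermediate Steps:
R(N) = 5*N
A(F) = -6 - F (A(F) = (6 + F)*(-1) = -6 - F)
y(u) = -4 + (2 + u)/(-6 + u) (y(u) = -4 + (u + 2)/(u - 6) = -4 + (2 + u)/(-6 + u))
y(A(0))*R(-11) = ((26 - 3*(-6 - 1*0))/(-6 + (-6 - 1*0)))*(5*(-11)) = ((26 - 3*(-6 + 0))/(-6 + (-6 + 0)))*(-55) = ((26 - 3*(-6))/(-6 - 6))*(-55) = ((26 + 18)/(-12))*(-55) = -1/12*44*(-55) = -11/3*(-55) = 605/3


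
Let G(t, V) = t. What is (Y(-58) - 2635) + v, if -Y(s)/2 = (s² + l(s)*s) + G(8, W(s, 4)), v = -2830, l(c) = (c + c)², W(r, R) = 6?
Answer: 1548687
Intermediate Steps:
l(c) = 4*c² (l(c) = (2*c)² = 4*c²)
Y(s) = -16 - 8*s³ - 2*s² (Y(s) = -2*((s² + (4*s²)*s) + 8) = -2*((s² + 4*s³) + 8) = -2*(8 + s² + 4*s³) = -16 - 8*s³ - 2*s²)
(Y(-58) - 2635) + v = ((-16 - 8*(-58)³ - 2*(-58)²) - 2635) - 2830 = ((-16 - 8*(-195112) - 2*3364) - 2635) - 2830 = ((-16 + 1560896 - 6728) - 2635) - 2830 = (1554152 - 2635) - 2830 = 1551517 - 2830 = 1548687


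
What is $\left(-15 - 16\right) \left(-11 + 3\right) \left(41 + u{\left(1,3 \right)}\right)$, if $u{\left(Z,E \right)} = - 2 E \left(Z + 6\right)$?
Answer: $-248$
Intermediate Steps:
$u{\left(Z,E \right)} = - 2 E \left(6 + Z\right)$
$\left(-15 - 16\right) \left(-11 + 3\right) \left(41 + u{\left(1,3 \right)}\right) = \left(-15 - 16\right) \left(-11 + 3\right) \left(41 - 6 \left(6 + 1\right)\right) = \left(-31\right) \left(-8\right) \left(41 - 6 \cdot 7\right) = 248 \left(41 - 42\right) = 248 \left(-1\right) = -248$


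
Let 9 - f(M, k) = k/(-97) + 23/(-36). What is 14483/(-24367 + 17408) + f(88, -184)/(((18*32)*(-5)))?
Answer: -29168617649/13997276928 ≈ -2.0839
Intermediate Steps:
f(M, k) = 347/36 + k/97 (f(M, k) = 9 - (k/(-97) + 23/(-36)) = 9 - (k*(-1/97) + 23*(-1/36)) = 9 - (-k/97 - 23/36) = 9 - (-23/36 - k/97) = 9 + (23/36 + k/97) = 347/36 + k/97)
14483/(-24367 + 17408) + f(88, -184)/(((18*32)*(-5))) = 14483/(-24367 + 17408) + (347/36 + (1/97)*(-184))/(((18*32)*(-5))) = 14483/(-6959) + (347/36 - 184/97)/((576*(-5))) = 14483*(-1/6959) + (27035/3492)/(-2880) = -14483/6959 + (27035/3492)*(-1/2880) = -14483/6959 - 5407/2011392 = -29168617649/13997276928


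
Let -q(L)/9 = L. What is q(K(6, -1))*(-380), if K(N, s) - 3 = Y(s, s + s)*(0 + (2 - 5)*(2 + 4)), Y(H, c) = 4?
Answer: -235980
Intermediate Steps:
K(N, s) = -69 (K(N, s) = 3 + 4*(0 + (2 - 5)*(2 + 4)) = 3 + 4*(0 - 3*6) = 3 + 4*(0 - 18) = 3 + 4*(-18) = 3 - 72 = -69)
q(L) = -9*L
q(K(6, -1))*(-380) = -9*(-69)*(-380) = 621*(-380) = -235980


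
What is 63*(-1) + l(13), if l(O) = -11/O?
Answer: -830/13 ≈ -63.846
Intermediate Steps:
63*(-1) + l(13) = 63*(-1) - 11/13 = -63 - 11*1/13 = -63 - 11/13 = -830/13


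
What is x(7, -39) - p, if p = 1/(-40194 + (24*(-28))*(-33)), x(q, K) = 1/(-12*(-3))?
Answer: 1003/36036 ≈ 0.027833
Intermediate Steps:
x(q, K) = 1/36
p = -1/18018 (p = 1/(-40194 - 672*(-33)) = 1/(-40194 + 22176) = 1/(-18018) = -1/18018 ≈ -5.5500e-5)
x(7, -39) - p = 1/36 - 1*(-1/18018) = 1/36 + 1/18018 = 1003/36036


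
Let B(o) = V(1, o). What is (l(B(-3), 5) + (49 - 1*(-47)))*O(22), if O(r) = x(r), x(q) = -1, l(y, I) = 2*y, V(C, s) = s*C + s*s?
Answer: -108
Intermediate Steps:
V(C, s) = s² + C*s (V(C, s) = C*s + s² = s² + C*s)
B(o) = o*(1 + o)
O(r) = -1
(l(B(-3), 5) + (49 - 1*(-47)))*O(22) = (2*(-3*(1 - 3)) + (49 - 1*(-47)))*(-1) = (2*(-3*(-2)) + (49 + 47))*(-1) = (2*6 + 96)*(-1) = (12 + 96)*(-1) = 108*(-1) = -108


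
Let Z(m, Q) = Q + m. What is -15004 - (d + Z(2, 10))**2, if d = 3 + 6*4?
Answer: -16525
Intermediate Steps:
d = 27 (d = 3 + 24 = 27)
-15004 - (d + Z(2, 10))**2 = -15004 - (27 + (10 + 2))**2 = -15004 - (27 + 12)**2 = -15004 - 1*39**2 = -15004 - 1*1521 = -15004 - 1521 = -16525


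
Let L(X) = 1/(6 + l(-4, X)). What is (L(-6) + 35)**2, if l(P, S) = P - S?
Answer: 78961/64 ≈ 1233.8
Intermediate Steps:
L(X) = 1/(2 - X) (L(X) = 1/(6 + (-4 - X)) = 1/(2 - X))
(L(-6) + 35)**2 = (-1/(-2 - 6) + 35)**2 = (-1/(-8) + 35)**2 = (-1*(-1/8) + 35)**2 = (1/8 + 35)**2 = (281/8)**2 = 78961/64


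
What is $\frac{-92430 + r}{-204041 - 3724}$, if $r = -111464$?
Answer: $\frac{203894}{207765} \approx 0.98137$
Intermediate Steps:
$\frac{-92430 + r}{-204041 - 3724} = \frac{-92430 - 111464}{-204041 - 3724} = - \frac{203894}{-207765} = \left(-203894\right) \left(- \frac{1}{207765}\right) = \frac{203894}{207765}$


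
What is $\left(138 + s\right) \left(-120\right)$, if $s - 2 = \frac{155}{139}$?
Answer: $- \frac{2353800}{139} \approx -16934.0$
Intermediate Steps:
$s = \frac{433}{139}$ ($s = 2 + \frac{155}{139} = \frac{433}{139} \approx 3.1151$)
$\left(138 + s\right) \left(-120\right) = \left(138 + \frac{433}{139}\right) \left(-120\right) = \frac{19615}{139} \left(-120\right) = - \frac{2353800}{139}$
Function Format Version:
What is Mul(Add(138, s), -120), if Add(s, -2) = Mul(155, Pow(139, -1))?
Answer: Rational(-2353800, 139) ≈ -16934.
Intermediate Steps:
s = Rational(433, 139) (s = Add(2, Mul(155, Pow(139, -1))) = Add(2, Mul(155, Rational(1, 139))) = Add(2, Rational(155, 139)) = Rational(433, 139) ≈ 3.1151)
Mul(Add(138, s), -120) = Mul(Add(138, Rational(433, 139)), -120) = Mul(Rational(19615, 139), -120) = Rational(-2353800, 139)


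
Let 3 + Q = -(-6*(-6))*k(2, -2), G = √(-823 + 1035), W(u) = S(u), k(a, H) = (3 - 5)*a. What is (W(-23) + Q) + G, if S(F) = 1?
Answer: 142 + 2*√53 ≈ 156.56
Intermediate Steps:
k(a, H) = -2*a
W(u) = 1
G = 2*√53 (G = √212 = 2*√53 ≈ 14.560)
Q = 141 (Q = -3 - (-6*(-6))*(-2*2) = -3 - 36*(-4) = -3 - 1*(-144) = -3 + 144 = 141)
(W(-23) + Q) + G = (1 + 141) + 2*√53 = 142 + 2*√53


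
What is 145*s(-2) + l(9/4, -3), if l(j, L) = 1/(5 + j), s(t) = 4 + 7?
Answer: 46259/29 ≈ 1595.1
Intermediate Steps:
s(t) = 11
145*s(-2) + l(9/4, -3) = 145*11 + 1/(5 + 9/4) = 1595 + 1/(5 + 9*(¼)) = 1595 + 1/(5 + 9/4) = 1595 + 1/(29/4) = 1595 + 4/29 = 46259/29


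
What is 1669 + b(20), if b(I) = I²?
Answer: 2069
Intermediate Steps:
1669 + b(20) = 1669 + 20² = 1669 + 400 = 2069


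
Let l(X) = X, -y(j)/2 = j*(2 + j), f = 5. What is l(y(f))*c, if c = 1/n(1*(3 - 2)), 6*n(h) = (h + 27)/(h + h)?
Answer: -30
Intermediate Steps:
y(j) = -2*j*(2 + j)
n(h) = (27 + h)/(12*h) (n(h) = ((h + 27)/(h + h))/6 = ((27 + h)/((2*h)))/6 = ((27 + h)*(1/(2*h)))/6 = ((27 + h)/(2*h))/6 = (27 + h)/(12*h))
c = 3/7 (c = 1/((27 + 1*(3 - 2))/(12*((1*(3 - 2))))) = 1/((27 + 1*1)/(12*((1*1)))) = 1/((1/12)*(27 + 1)/1) = 1/((1/12)*1*28) = 1/(7/3) = 3/7 ≈ 0.42857)
l(y(f))*c = -2*5*(2 + 5)*(3/7) = -2*5*7*(3/7) = -70*3/7 = -30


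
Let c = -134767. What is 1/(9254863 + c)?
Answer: 1/9120096 ≈ 1.0965e-7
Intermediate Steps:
1/(9254863 + c) = 1/(9254863 - 134767) = 1/9120096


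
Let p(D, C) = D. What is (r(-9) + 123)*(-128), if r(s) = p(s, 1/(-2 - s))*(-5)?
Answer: -21504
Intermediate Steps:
r(s) = -5*s (r(s) = s*(-5) = -5*s)
(r(-9) + 123)*(-128) = (-5*(-9) + 123)*(-128) = (45 + 123)*(-128) = 168*(-128) = -21504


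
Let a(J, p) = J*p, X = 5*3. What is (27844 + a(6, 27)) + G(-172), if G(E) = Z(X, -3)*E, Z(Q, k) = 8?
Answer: 26630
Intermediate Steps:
X = 15
G(E) = 8*E
(27844 + a(6, 27)) + G(-172) = (27844 + 6*27) + 8*(-172) = (27844 + 162) - 1376 = 28006 - 1376 = 26630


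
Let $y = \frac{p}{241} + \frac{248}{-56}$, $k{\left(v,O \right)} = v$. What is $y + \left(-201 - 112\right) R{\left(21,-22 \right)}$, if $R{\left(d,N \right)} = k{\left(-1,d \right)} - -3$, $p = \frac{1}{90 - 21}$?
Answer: $- \frac{73383770}{116403} \approx -630.43$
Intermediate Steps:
$p = \frac{1}{69} \approx 0.014493$
$R{\left(d,N \right)} = 2$ ($R{\left(d,N \right)} = -1 - -3 = -1 + 3 = 2$)
$y = - \frac{515492}{116403}$ ($y = \frac{1}{69 \cdot 241} + \frac{248}{-56} = \frac{1}{69} \cdot \frac{1}{241} + 248 \left(- \frac{1}{56}\right) = \frac{1}{16629} - \frac{31}{7} = - \frac{515492}{116403} \approx -4.4285$)
$y + \left(-201 - 112\right) R{\left(21,-22 \right)} = - \frac{515492}{116403} + \left(-201 - 112\right) 2 = - \frac{515492}{116403} - 626 = - \frac{73383770}{116403}$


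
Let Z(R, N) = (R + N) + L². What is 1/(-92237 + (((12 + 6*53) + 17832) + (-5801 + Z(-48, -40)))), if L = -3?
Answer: -1/79955 ≈ -1.2507e-5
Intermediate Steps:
Z(R, N) = 9 + N + R (Z(R, N) = (R + N) + (-3)² = (N + R) + 9 = 9 + N + R)
1/(-92237 + (((12 + 6*53) + 17832) + (-5801 + Z(-48, -40)))) = 1/(-92237 + (((12 + 6*53) + 17832) + (-5801 + (9 - 40 - 48)))) = 1/(-92237 + (((12 + 318) + 17832) + (-5801 - 79))) = 1/(-92237 + ((330 + 17832) - 5880)) = 1/(-92237 + (18162 - 5880)) = 1/(-92237 + 12282) = 1/(-79955) = -1/79955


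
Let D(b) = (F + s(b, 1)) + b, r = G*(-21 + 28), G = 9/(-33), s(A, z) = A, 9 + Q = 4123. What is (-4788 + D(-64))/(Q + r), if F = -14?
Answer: -54230/45233 ≈ -1.1989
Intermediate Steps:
Q = 4114 (Q = -9 + 4123 = 4114)
G = -3/11 (G = 9*(-1/33) = -3/11 ≈ -0.27273)
r = -21/11 (r = -3*(-21 + 28)/11 = -3/11*7 = -21/11 ≈ -1.9091)
D(b) = -14 + 2*b (D(b) = (-14 + b) + b = -14 + 2*b)
(-4788 + D(-64))/(Q + r) = (-4788 + (-14 + 2*(-64)))/(4114 - 21/11) = (-4788 + (-14 - 128))/(45233/11) = (-4788 - 142)*(11/45233) = -4930*11/45233 = -54230/45233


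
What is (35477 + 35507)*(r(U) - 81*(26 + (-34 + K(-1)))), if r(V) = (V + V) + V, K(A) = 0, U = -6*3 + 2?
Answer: 42590400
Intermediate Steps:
U = -16 (U = -18 + 2 = -16)
r(V) = 3*V (r(V) = 2*V + V = 3*V)
(35477 + 35507)*(r(U) - 81*(26 + (-34 + K(-1)))) = (35477 + 35507)*(3*(-16) - 81*(26 + (-34 + 0))) = 70984*(-48 - 81*(26 - 34)) = 70984*(-48 - 81*(-8)) = 70984*(-48 + 648) = 70984*600 = 42590400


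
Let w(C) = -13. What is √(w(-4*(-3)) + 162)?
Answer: √149 ≈ 12.207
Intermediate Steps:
√(w(-4*(-3)) + 162) = √(-13 + 162) = √149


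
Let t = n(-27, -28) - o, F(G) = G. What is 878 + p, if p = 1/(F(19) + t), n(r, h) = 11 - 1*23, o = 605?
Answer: 525043/598 ≈ 878.00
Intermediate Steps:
n(r, h) = -12 (n(r, h) = 11 - 23 = -12)
t = -617 (t = -12 - 1*605 = -12 - 605 = -617)
p = -1/598 (p = 1/(19 - 617) = 1/(-598) = -1/598 ≈ -0.0016722)
878 + p = 878 - 1/598 = 525043/598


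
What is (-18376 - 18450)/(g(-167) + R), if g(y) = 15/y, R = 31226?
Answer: -6149942/5214727 ≈ -1.1793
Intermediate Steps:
(-18376 - 18450)/(g(-167) + R) = (-18376 - 18450)/(15/(-167) + 31226) = -36826/(15*(-1/167) + 31226) = -36826/(-15/167 + 31226) = -36826/5214727/167 = -36826*167/5214727 = -6149942/5214727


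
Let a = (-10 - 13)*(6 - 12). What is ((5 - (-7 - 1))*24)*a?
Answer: 43056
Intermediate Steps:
a = 138 (a = -23*(-6) = 138)
((5 - (-7 - 1))*24)*a = ((5 - (-7 - 1))*24)*138 = ((5 - 1*(-8))*24)*138 = ((5 + 8)*24)*138 = (13*24)*138 = 312*138 = 43056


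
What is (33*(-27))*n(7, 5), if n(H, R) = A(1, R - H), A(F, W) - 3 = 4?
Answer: -6237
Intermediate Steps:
A(F, W) = 7 (A(F, W) = 3 + 4 = 7)
n(H, R) = 7
(33*(-27))*n(7, 5) = (33*(-27))*7 = -891*7 = -6237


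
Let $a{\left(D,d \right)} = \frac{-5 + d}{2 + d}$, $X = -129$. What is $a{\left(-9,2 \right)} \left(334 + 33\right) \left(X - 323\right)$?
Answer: $124413$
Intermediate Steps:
$a{\left(D,d \right)} = \frac{-5 + d}{2 + d}$
$a{\left(-9,2 \right)} \left(334 + 33\right) \left(X - 323\right) = \frac{-5 + 2}{2 + 2} \left(334 + 33\right) \left(-129 - 323\right) = \frac{1}{4} \left(-3\right) 367 \left(-452\right) = \frac{1}{4} \left(-3\right) \left(-165884\right) = \left(- \frac{3}{4}\right) \left(-165884\right) = 124413$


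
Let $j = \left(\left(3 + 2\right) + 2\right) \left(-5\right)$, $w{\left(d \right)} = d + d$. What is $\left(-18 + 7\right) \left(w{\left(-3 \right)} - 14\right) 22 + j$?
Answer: $4805$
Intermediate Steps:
$w{\left(d \right)} = 2 d$
$j = -35$ ($j = \left(5 + 2\right) \left(-5\right) = 7 \left(-5\right) = -35$)
$\left(-18 + 7\right) \left(w{\left(-3 \right)} - 14\right) 22 + j = \left(-18 + 7\right) \left(2 \left(-3\right) - 14\right) 22 - 35 = - 11 \left(-6 - 14\right) 22 - 35 = \left(-11\right) \left(-20\right) 22 - 35 = 220 \cdot 22 - 35 = 4840 - 35 = 4805$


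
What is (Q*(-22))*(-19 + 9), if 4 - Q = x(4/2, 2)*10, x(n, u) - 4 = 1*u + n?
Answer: -16720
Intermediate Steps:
x(n, u) = 4 + n + u (x(n, u) = 4 + (1*u + n) = 4 + (u + n) = 4 + (n + u) = 4 + n + u)
Q = -76 (Q = 4 - (4 + 4/2 + 2)*10 = 4 - (4 + 4*(½) + 2)*10 = 4 - (4 + 2 + 2)*10 = 4 - 8*10 = 4 - 1*80 = 4 - 80 = -76)
(Q*(-22))*(-19 + 9) = (-76*(-22))*(-19 + 9) = 1672*(-10) = -16720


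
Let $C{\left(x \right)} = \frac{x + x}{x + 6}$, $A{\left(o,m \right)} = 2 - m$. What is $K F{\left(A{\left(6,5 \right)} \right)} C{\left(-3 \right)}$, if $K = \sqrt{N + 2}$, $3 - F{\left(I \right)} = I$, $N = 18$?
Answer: $- 24 \sqrt{5} \approx -53.666$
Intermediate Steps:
$C{\left(x \right)} = \frac{2 x}{6 + x}$
$F{\left(I \right)} = 3 - I$
$K = 2 \sqrt{5}$ ($K = \sqrt{18 + 2} = \sqrt{20} = 2 \sqrt{5} \approx 4.4721$)
$K F{\left(A{\left(6,5 \right)} \right)} C{\left(-3 \right)} = 2 \sqrt{5} \left(3 - \left(2 - 5\right)\right) 2 \left(-3\right) \frac{1}{6 - 3} = 2 \sqrt{5} \left(3 - \left(2 - 5\right)\right) 2 \left(-3\right) \frac{1}{3} = 2 \sqrt{5} \left(3 - -3\right) 2 \left(-3\right) \frac{1}{3} = 2 \sqrt{5} \left(3 + 3\right) \left(-2\right) = 2 \sqrt{5} \cdot 6 \left(-2\right) = 12 \sqrt{5} \left(-2\right) = - 24 \sqrt{5}$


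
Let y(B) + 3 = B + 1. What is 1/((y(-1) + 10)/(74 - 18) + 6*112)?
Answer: 8/5377 ≈ 0.0014878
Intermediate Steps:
y(B) = -2 + B (y(B) = -3 + (B + 1) = -3 + (1 + B) = -2 + B)
1/((y(-1) + 10)/(74 - 18) + 6*112) = 1/(((-2 - 1) + 10)/(74 - 18) + 6*112) = 1/((-3 + 10)/56 + 672) = 1/(7*(1/56) + 672) = 1/(⅛ + 672) = 1/(5377/8) = 8/5377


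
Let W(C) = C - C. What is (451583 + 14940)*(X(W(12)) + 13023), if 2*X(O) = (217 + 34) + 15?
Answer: 6137576588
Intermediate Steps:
W(C) = 0
X(O) = 133 (X(O) = ((217 + 34) + 15)/2 = (251 + 15)/2 = (½)*266 = 133)
(451583 + 14940)*(X(W(12)) + 13023) = (451583 + 14940)*(133 + 13023) = 466523*13156 = 6137576588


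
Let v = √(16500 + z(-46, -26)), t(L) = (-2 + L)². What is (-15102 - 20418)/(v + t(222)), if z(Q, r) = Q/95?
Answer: -27220160000/37090272091 + 5920*√148908130/37090272091 ≈ -0.73194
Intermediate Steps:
z(Q, r) = Q/95 (z(Q, r) = Q*(1/95) = Q/95)
v = √148908130/95 (v = √(16500 + (1/95)*(-46)) = √(16500 - 46/95) = √(1567454/95) = √148908130/95 ≈ 128.45)
(-15102 - 20418)/(v + t(222)) = (-15102 - 20418)/(√148908130/95 + (-2 + 222)²) = -35520/(√148908130/95 + 220²) = -35520/(√148908130/95 + 48400) = -35520/(48400 + √148908130/95)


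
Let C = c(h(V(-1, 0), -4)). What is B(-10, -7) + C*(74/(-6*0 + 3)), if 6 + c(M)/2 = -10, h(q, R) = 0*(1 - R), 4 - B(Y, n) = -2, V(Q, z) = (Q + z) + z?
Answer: -2350/3 ≈ -783.33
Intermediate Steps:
V(Q, z) = Q + 2*z
B(Y, n) = 6 (B(Y, n) = 4 - 1*(-2) = 4 + 2 = 6)
h(q, R) = 0
c(M) = -32 (c(M) = -12 + 2*(-10) = -12 - 20 = -32)
C = -32
B(-10, -7) + C*(74/(-6*0 + 3)) = 6 - 2368/(-6*0 + 3) = 6 - 2368/(0 + 3) = 6 - 2368/3 = -2350/3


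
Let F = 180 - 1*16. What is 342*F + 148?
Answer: 56236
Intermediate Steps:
F = 164 (F = 180 - 16 = 164)
342*F + 148 = 342*164 + 148 = 56088 + 148 = 56236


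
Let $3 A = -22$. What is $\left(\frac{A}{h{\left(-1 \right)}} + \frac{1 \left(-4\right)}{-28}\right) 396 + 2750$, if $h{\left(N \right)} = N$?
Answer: $\frac{39974}{7} \approx 5710.6$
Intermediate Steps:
$A = - \frac{22}{3}$ ($A = \frac{1}{3} \left(-22\right) = - \frac{22}{3} \approx -7.3333$)
$\left(\frac{A}{h{\left(-1 \right)}} + \frac{1 \left(-4\right)}{-28}\right) 396 + 2750 = \left(- \frac{22}{3 \left(-1\right)} + \frac{1 \left(-4\right)}{-28}\right) 396 + 2750 = \left(\left(- \frac{22}{3}\right) \left(-1\right) - - \frac{1}{7}\right) 396 + 2750 = \left(\frac{22}{3} + \frac{1}{7}\right) 396 + 2750 = \frac{157}{21} \cdot 396 + 2750 = \frac{20724}{7} + 2750 = \frac{39974}{7}$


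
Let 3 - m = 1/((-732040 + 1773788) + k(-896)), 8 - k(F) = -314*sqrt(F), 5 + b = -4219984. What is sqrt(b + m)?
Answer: sqrt((-4396195735417 - 10600604832*I*sqrt(14))/(260439 + 628*I*sqrt(14)))/2 ≈ 2054.3*I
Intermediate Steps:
b = -4219989 (b = -5 - 4219984 = -4219989)
k(F) = 8 + 314*sqrt(F) (k(F) = 8 - (-314)*sqrt(F) = 8 + 314*sqrt(F))
m = 3 - 1/(1041756 + 2512*I*sqrt(14)) (m = 3 - 1/((-732040 + 1773788) + (8 + 314*sqrt(-896))) = 3 - 1/(1041748 + (8 + 314*(8*I*sqrt(14)))) = 3 - 1/(1041748 + (8 + 2512*I*sqrt(14))) = 3 - 1/(1041756 + 2512*I*sqrt(14)) ≈ 3.0 + 8.66e-9*I)
sqrt(b + m) = sqrt(-4219989 + (814007668725/271335976388 + 157*I*sqrt(14)/67833994097)) = sqrt(-1145034021653951007/271335976388 + 157*I*sqrt(14)/67833994097)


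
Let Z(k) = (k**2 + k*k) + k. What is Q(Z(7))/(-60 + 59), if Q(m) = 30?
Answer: -30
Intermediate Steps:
Z(k) = k + 2*k**2 (Z(k) = (k**2 + k**2) + k = 2*k**2 + k = k + 2*k**2)
Q(Z(7))/(-60 + 59) = 30/(-60 + 59) = 30/(-1) = 30*(-1) = -30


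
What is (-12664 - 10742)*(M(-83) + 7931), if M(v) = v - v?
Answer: -185632986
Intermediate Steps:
M(v) = 0
(-12664 - 10742)*(M(-83) + 7931) = (-12664 - 10742)*(0 + 7931) = -23406*7931 = -185632986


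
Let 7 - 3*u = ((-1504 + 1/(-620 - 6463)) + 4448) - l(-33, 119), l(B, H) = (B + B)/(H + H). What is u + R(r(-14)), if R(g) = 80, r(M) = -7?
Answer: -2273472889/2528631 ≈ -899.09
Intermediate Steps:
l(B, H) = B/H (l(B, H) = (2*B)/((2*H)) = (2*B)*(1/(2*H)) = B/H)
u = -2475763369/2528631 (u = 7/3 - (((-1504 + 1/(-620 - 6463)) + 4448) - (-33)/119)/3 = 7/3 - (((-1504 + 1/(-7083)) + 4448) - (-33)/119)/3 = 7/3 - (((-1504 - 1/7083) + 4448) - 1*(-33/119))/3 = 7/3 - ((-10652833/7083 + 4448) + 33/119)/3 = 7/3 - (20852351/7083 + 33/119)/3 = 7/3 - 1/3*2481663508/842877 = 7/3 - 2481663508/2528631 = -2475763369/2528631 ≈ -979.09)
u + R(r(-14)) = -2475763369/2528631 + 80 = -2273472889/2528631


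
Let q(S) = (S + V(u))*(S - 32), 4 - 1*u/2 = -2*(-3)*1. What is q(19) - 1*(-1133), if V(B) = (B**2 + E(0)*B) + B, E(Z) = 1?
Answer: 782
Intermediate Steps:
u = -4 (u = 8 - 2*(-2*(-3)) = 8 - 12 = -4)
V(B) = B**2 + 2*B (V(B) = (B**2 + 1*B) + B = (B**2 + B) + B = (B + B**2) + B = B**2 + 2*B)
q(S) = (-32 + S)*(8 + S) (q(S) = (S - 4*(2 - 4))*(S - 32) = (S - 4*(-2))*(-32 + S) = (S + 8)*(-32 + S) = (8 + S)*(-32 + S) = (-32 + S)*(8 + S))
q(19) - 1*(-1133) = (-256 + 19**2 - 24*19) - 1*(-1133) = (-256 + 361 - 456) + 1133 = -351 + 1133 = 782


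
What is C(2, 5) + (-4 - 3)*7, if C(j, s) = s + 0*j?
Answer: -44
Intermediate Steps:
C(j, s) = s (C(j, s) = s + 0 = s)
C(2, 5) + (-4 - 3)*7 = 5 + (-4 - 3)*7 = 5 - 7*7 = 5 - 49 = -44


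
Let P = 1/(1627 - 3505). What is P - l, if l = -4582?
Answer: 8604995/1878 ≈ 4582.0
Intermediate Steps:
P = -1/1878 (P = 1/(-1878) = -1/1878 ≈ -0.00053248)
P - l = -1/1878 - 1*(-4582) = -1/1878 + 4582 = 8604995/1878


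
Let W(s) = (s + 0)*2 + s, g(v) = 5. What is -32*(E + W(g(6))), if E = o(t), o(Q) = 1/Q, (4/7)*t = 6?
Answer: -10144/21 ≈ -483.05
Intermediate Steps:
t = 21/2 (t = (7/4)*6 = 21/2 ≈ 10.500)
W(s) = 3*s (W(s) = s*2 + s = 2*s + s = 3*s)
E = 2/21 (E = 1/(21/2) = 2/21 ≈ 0.095238)
-32*(E + W(g(6))) = -32*(2/21 + 3*5) = -32*(2/21 + 15) = -32*317/21 = -10144/21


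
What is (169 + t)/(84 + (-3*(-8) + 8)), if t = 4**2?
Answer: 185/116 ≈ 1.5948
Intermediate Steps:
t = 16
(169 + t)/(84 + (-3*(-8) + 8)) = (169 + 16)/(84 + (-3*(-8) + 8)) = 185/(84 + (24 + 8)) = 185/(84 + 32) = 185/116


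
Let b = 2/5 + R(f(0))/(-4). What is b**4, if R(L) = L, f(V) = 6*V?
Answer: 16/625 ≈ 0.025600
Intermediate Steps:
b = 2/5 (b = 2/5 + (6*0)/(-4) = 2*(1/5) + 0*(-1/4) = 2/5 + 0 = 2/5 ≈ 0.40000)
b**4 = (2/5)**4 = 16/625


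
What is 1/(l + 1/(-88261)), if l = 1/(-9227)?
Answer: -814384247/97488 ≈ -8353.7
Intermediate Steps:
l = -1/9227 ≈ -0.00010838
1/(l + 1/(-88261)) = 1/(-1/9227 + 1/(-88261)) = 1/(-1/9227 - 1/88261) = 1/(-97488/814384247) = -814384247/97488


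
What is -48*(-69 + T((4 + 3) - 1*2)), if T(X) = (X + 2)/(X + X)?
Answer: 16392/5 ≈ 3278.4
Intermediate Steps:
T(X) = (2 + X)/(2*X) (T(X) = (2 + X)/((2*X)) = (2 + X)*(1/(2*X)) = (2 + X)/(2*X))
-48*(-69 + T((4 + 3) - 1*2)) = -48*(-69 + (2 + ((4 + 3) - 1*2))/(2*((4 + 3) - 1*2))) = -48*(-69 + (2 + (7 - 2))/(2*(7 - 2))) = -48*(-69 + (1/2)*(2 + 5)/5) = -48*(-69 + (1/2)*(1/5)*7) = -48*(-69 + 7/10) = -48*(-683/10) = 16392/5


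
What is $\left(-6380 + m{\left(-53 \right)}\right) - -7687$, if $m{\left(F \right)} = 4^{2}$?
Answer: $1323$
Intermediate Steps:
$m{\left(F \right)} = 16$
$\left(-6380 + m{\left(-53 \right)}\right) - -7687 = \left(-6380 + 16\right) - -7687 = -6364 + 7687 = 1323$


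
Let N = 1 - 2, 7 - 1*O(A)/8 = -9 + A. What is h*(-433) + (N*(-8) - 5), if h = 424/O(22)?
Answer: 22967/6 ≈ 3827.8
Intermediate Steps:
O(A) = 128 - 8*A (O(A) = 56 - 8*(-9 + A) = 56 + (72 - 8*A) = 128 - 8*A)
N = -1
h = -53/6 (h = 424/(128 - 8*22) = 424/(128 - 176) = 424/(-48) = 424*(-1/48) = -53/6 ≈ -8.8333)
h*(-433) + (N*(-8) - 5) = -53/6*(-433) + (-1*(-8) - 5) = 22949/6 + (8 - 5) = 22949/6 + 3 = 22967/6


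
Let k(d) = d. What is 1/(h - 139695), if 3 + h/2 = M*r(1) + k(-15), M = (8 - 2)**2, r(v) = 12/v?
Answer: -1/138867 ≈ -7.2011e-6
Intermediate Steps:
M = 36 (M = 6**2 = 36)
h = 828 (h = -6 + 2*(36*(12/1) - 15) = -6 + 2*(36*(12*1) - 15) = -6 + 2*(36*12 - 15) = -6 + 2*(432 - 15) = -6 + 2*417 = -6 + 834 = 828)
1/(h - 139695) = 1/(828 - 139695) = 1/(-138867) = -1/138867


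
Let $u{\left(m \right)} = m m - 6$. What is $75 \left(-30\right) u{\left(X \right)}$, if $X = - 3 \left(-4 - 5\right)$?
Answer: $-1626750$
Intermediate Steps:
$X = 27$ ($X = \left(-3\right) \left(-9\right) = 27$)
$u{\left(m \right)} = -6 + m^{2}$ ($u{\left(m \right)} = m^{2} - 6 = -6 + m^{2}$)
$75 \left(-30\right) u{\left(X \right)} = 75 \left(-30\right) \left(-6 + 27^{2}\right) = - 2250 \left(-6 + 729\right) = \left(-2250\right) 723 = -1626750$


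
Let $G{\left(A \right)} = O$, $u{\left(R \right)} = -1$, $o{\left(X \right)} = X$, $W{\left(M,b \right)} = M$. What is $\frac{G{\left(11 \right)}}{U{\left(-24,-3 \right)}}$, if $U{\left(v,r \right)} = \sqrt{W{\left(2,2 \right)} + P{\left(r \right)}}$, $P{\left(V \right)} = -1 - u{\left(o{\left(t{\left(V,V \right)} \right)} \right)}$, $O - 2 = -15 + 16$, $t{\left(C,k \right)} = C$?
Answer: $\frac{3 \sqrt{2}}{2} \approx 2.1213$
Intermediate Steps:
$O = 3$ ($O = 2 + \left(-15 + 16\right) = 2 + 1 = 3$)
$G{\left(A \right)} = 3$
$P{\left(V \right)} = 0$ ($P{\left(V \right)} = -1 - -1 = -1 + 1 = 0$)
$U{\left(v,r \right)} = \sqrt{2}$ ($U{\left(v,r \right)} = \sqrt{2 + 0} = \sqrt{2}$)
$\frac{G{\left(11 \right)}}{U{\left(-24,-3 \right)}} = \frac{3}{\sqrt{2}} = 3 \frac{\sqrt{2}}{2} = \frac{3 \sqrt{2}}{2}$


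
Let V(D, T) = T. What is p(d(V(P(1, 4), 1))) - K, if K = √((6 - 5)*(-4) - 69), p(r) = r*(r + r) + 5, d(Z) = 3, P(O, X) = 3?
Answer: 23 - I*√73 ≈ 23.0 - 8.544*I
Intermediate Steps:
p(r) = 5 + 2*r² (p(r) = r*(2*r) + 5 = 2*r² + 5 = 5 + 2*r²)
K = I*√73 (K = √(1*(-4) - 69) = √(-4 - 69) = √(-73) = I*√73 ≈ 8.544*I)
p(d(V(P(1, 4), 1))) - K = (5 + 2*3²) - I*√73 = (5 + 2*9) - I*√73 = (5 + 18) - I*√73 = 23 - I*√73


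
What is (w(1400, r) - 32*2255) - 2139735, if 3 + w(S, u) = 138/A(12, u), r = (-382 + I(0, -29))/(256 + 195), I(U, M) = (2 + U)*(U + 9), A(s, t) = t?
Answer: -402596555/182 ≈ -2.2121e+6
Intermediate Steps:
I(U, M) = (2 + U)*(9 + U)
r = -364/451 (r = (-382 + (18 + 0² + 11*0))/(256 + 195) = (-382 + (18 + 0 + 0))/451 = (-382 + 18)*(1/451) = -364*1/451 = -364/451 ≈ -0.80710)
w(S, u) = -3 + 138/u
(w(1400, r) - 32*2255) - 2139735 = ((-3 + 138/(-364/451)) - 32*2255) - 2139735 = ((-3 + 138*(-451/364)) - 72160) - 2139735 = ((-3 - 31119/182) - 72160) - 2139735 = (-31665/182 - 72160) - 2139735 = -13164785/182 - 2139735 = -402596555/182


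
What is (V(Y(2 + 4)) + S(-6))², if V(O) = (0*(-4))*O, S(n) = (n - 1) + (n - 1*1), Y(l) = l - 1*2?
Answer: 196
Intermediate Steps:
Y(l) = -2 + l (Y(l) = l - 2 = -2 + l)
S(n) = -2 + 2*n (S(n) = (-1 + n) + (n - 1) = (-1 + n) + (-1 + n) = -2 + 2*n)
V(O) = 0 (V(O) = 0*O = 0)
(V(Y(2 + 4)) + S(-6))² = (0 + (-2 + 2*(-6)))² = (0 + (-2 - 12))² = (0 - 14)² = (-14)² = 196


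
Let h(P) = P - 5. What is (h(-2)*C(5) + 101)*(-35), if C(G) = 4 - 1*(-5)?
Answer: -1330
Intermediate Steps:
C(G) = 9 (C(G) = 4 + 5 = 9)
h(P) = -5 + P
(h(-2)*C(5) + 101)*(-35) = ((-5 - 2)*9 + 101)*(-35) = (-7*9 + 101)*(-35) = (-63 + 101)*(-35) = 38*(-35) = -1330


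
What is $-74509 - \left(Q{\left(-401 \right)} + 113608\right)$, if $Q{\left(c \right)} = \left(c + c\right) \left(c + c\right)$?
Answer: $-831321$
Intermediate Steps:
$Q{\left(c \right)} = 4 c^{2}$ ($Q{\left(c \right)} = 2 c 2 c = 4 c^{2}$)
$-74509 - \left(Q{\left(-401 \right)} + 113608\right) = -74509 - \left(4 \left(-401\right)^{2} + 113608\right) = -74509 - \left(4 \cdot 160801 + 113608\right) = -74509 - \left(643204 + 113608\right) = -74509 - 756812 = -831321$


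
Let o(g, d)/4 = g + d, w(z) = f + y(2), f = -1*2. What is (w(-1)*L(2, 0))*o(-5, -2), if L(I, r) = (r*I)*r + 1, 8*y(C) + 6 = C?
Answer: 70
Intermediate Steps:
y(C) = -¾ + C/8
f = -2
w(z) = -5/2 (w(z) = -2 + (-¾ + (⅛)*2) = -2 + (-¾ + ¼) = -2 - ½ = -5/2)
L(I, r) = 1 + I*r² (L(I, r) = (I*r)*r + 1 = I*r² + 1 = 1 + I*r²)
o(g, d) = 4*d + 4*g (o(g, d) = 4*(g + d) = 4*(d + g) = 4*d + 4*g)
(w(-1)*L(2, 0))*o(-5, -2) = (-5*(1 + 2*0²)/2)*(4*(-2) + 4*(-5)) = (-5*(1 + 2*0)/2)*(-8 - 20) = -5*(1 + 0)/2*(-28) = -5/2*1*(-28) = -5/2*(-28) = 70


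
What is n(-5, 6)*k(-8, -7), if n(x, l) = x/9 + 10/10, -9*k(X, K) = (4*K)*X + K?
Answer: -868/81 ≈ -10.716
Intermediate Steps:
k(X, K) = -K/9 - 4*K*X/9 (k(X, K) = -((4*K)*X + K)/9 = -(4*K*X + K)/9 = -(K + 4*K*X)/9 = -K/9 - 4*K*X/9)
n(x, l) = 1 + x/9 (n(x, l) = x*(⅑) + 10*(⅒) = x/9 + 1 = 1 + x/9)
n(-5, 6)*k(-8, -7) = (1 + (⅑)*(-5))*(-⅑*(-7)*(1 + 4*(-8))) = (1 - 5/9)*(-⅑*(-7)*(1 - 32)) = 4*(-⅑*(-7)*(-31))/9 = (4/9)*(-217/9) = -868/81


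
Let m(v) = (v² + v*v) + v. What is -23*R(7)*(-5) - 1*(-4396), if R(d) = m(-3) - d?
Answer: 5316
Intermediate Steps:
m(v) = v + 2*v² (m(v) = (v² + v²) + v = 2*v² + v = v + 2*v²)
R(d) = 15 - d (R(d) = -3*(1 + 2*(-3)) - d = -3*(1 - 6) - d = -3*(-5) - d = 15 - d)
-23*R(7)*(-5) - 1*(-4396) = -23*(15 - 1*7)*(-5) - 1*(-4396) = -23*(15 - 7)*(-5) + 4396 = -23*8*(-5) + 4396 = -184*(-5) + 4396 = 920 + 4396 = 5316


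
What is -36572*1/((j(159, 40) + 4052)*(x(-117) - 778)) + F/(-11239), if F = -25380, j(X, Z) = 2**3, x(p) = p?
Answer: 23158584677/10209788575 ≈ 2.2683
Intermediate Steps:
j(X, Z) = 8
-36572*1/((j(159, 40) + 4052)*(x(-117) - 778)) + F/(-11239) = -36572*1/((-117 - 778)*(8 + 4052)) - 25380/(-11239) = -36572/((-895*4060)) - 25380*(-1/11239) = -36572/(-3633700) + 25380/11239 = -36572*(-1/3633700) + 25380/11239 = 9143/908425 + 25380/11239 = 23158584677/10209788575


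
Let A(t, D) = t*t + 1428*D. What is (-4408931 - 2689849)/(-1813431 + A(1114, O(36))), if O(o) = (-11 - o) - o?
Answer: 7098780/690959 ≈ 10.274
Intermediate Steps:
O(o) = -11 - 2*o
A(t, D) = t**2 + 1428*D
(-4408931 - 2689849)/(-1813431 + A(1114, O(36))) = (-4408931 - 2689849)/(-1813431 + (1114**2 + 1428*(-11 - 2*36))) = -7098780/(-1813431 + (1240996 + 1428*(-11 - 72))) = -7098780/(-1813431 + (1240996 + 1428*(-83))) = -7098780/(-1813431 + (1240996 - 118524)) = -7098780/(-1813431 + 1122472) = -7098780/(-690959) = -7098780*(-1/690959) = 7098780/690959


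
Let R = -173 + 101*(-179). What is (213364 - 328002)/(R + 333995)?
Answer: -114638/315743 ≈ -0.36307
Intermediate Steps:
R = -18252 (R = -173 - 18079 = -18252)
(213364 - 328002)/(R + 333995) = (213364 - 328002)/(-18252 + 333995) = -114638/315743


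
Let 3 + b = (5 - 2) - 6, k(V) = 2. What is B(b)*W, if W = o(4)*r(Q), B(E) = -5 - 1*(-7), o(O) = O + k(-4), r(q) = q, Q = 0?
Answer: 0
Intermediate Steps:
b = -6 (b = -3 + ((5 - 2) - 6) = -3 + (3 - 6) = -3 - 3 = -6)
o(O) = 2 + O (o(O) = O + 2 = 2 + O)
B(E) = 2 (B(E) = -5 + 7 = 2)
W = 0 (W = (2 + 4)*0 = 6*0 = 0)
B(b)*W = 2*0 = 0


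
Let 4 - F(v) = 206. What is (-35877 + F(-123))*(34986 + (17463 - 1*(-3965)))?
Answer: -2035360706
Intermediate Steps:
F(v) = -202 (F(v) = 4 - 1*206 = 4 - 206 = -202)
(-35877 + F(-123))*(34986 + (17463 - 1*(-3965))) = (-35877 - 202)*(34986 + (17463 - 1*(-3965))) = -36079*(34986 + (17463 + 3965)) = -36079*(34986 + 21428) = -36079*56414 = -2035360706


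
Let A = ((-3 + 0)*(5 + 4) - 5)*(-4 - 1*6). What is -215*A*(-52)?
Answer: 3577600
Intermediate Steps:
A = 320 (A = (-3*9 - 5)*(-4 - 6) = (-27 - 5)*(-10) = -32*(-10) = 320)
-215*A*(-52) = -215*320*(-52) = -68800*(-52) = 3577600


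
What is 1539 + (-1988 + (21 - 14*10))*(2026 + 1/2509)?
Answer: -10706514794/2509 ≈ -4.2672e+6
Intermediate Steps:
1539 + (-1988 + (21 - 14*10))*(2026 + 1/2509) = 1539 + (-1988 + (21 - 140))*(2026 + 1/2509) = 1539 + (-1988 - 119)*(5083235/2509) = 1539 - 2107*5083235/2509 = 1539 - 10710376145/2509 = -10706514794/2509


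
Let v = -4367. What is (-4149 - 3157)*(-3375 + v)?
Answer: 56563052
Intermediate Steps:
(-4149 - 3157)*(-3375 + v) = (-4149 - 3157)*(-3375 - 4367) = -7306*(-7742) = 56563052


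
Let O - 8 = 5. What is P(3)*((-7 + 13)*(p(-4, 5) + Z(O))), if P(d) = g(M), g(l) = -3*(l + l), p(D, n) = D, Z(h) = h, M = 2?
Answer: -648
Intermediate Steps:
O = 13 (O = 8 + 5 = 13)
g(l) = -6*l
P(d) = -12 (P(d) = -6*2 = -12)
P(3)*((-7 + 13)*(p(-4, 5) + Z(O))) = -12*(-7 + 13)*(-4 + 13) = -72*9 = -12*54 = -648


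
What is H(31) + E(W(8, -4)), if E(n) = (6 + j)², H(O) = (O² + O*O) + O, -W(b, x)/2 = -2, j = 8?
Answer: 2149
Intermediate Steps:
W(b, x) = 4 (W(b, x) = -2*(-2) = 4)
H(O) = O + 2*O² (H(O) = (O² + O²) + O = 2*O² + O = O + 2*O²)
E(n) = 196 (E(n) = (6 + 8)² = 14² = 196)
H(31) + E(W(8, -4)) = 31*(1 + 2*31) + 196 = 31*(1 + 62) + 196 = 31*63 + 196 = 1953 + 196 = 2149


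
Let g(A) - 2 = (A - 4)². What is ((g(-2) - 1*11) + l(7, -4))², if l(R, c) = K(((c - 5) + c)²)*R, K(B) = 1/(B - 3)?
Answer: 20151121/27556 ≈ 731.28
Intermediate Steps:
K(B) = 1/(-3 + B)
g(A) = 2 + (-4 + A)² (g(A) = 2 + (A - 4)² = 2 + (-4 + A)²)
l(R, c) = R/(-3 + (-5 + 2*c)²) (l(R, c) = R/(-3 + ((c - 5) + c)²) = R/(-3 + ((-5 + c) + c)²) = R/(-3 + (-5 + 2*c)²))
((g(-2) - 1*11) + l(7, -4))² = (((2 + (-4 - 2)²) - 1*11) + 7/(-3 + (-5 + 2*(-4))²))² = (((2 + (-6)²) - 11) + 7/(-3 + (-5 - 8)²))² = (((2 + 36) - 11) + 7/(-3 + (-13)²))² = ((38 - 11) + 7/(-3 + 169))² = (27 + 7/166)² = (4489/166)² = 20151121/27556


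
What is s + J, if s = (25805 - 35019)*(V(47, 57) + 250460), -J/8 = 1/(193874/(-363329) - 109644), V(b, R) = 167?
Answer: -45997382212236870434/19918519375 ≈ -2.3093e+9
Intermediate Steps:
J = 1453316/19918519375 (J = -8/(193874/(-363329) - 109644) = -8/(193874*(-1/363329) - 109644) = -8/(-193874/363329 - 109644) = -8/(-39837038750/363329) = -8*(-363329/39837038750) = 1453316/19918519375 ≈ 7.2963e-5)
s = -2309277178 (s = (25805 - 35019)*(167 + 250460) = -9214*250627 = -2309277178)
s + J = -2309277178 + 1453316/19918519375 = -45997382212236870434/19918519375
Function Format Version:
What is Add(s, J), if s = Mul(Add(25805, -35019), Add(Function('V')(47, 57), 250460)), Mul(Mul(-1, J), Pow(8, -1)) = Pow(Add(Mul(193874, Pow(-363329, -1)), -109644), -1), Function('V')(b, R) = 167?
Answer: Rational(-45997382212236870434, 19918519375) ≈ -2.3093e+9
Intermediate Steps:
J = Rational(1453316, 19918519375) (J = Mul(-8, Pow(Add(Mul(193874, Pow(-363329, -1)), -109644), -1)) = Mul(-8, Pow(Add(Mul(193874, Rational(-1, 363329)), -109644), -1)) = Mul(-8, Pow(Add(Rational(-193874, 363329), -109644), -1)) = Mul(-8, Pow(Rational(-39837038750, 363329), -1)) = Mul(-8, Rational(-363329, 39837038750)) = Rational(1453316, 19918519375) ≈ 7.2963e-5)
s = -2309277178 (s = Mul(Add(25805, -35019), Add(167, 250460)) = Mul(-9214, 250627) = -2309277178)
Add(s, J) = Add(-2309277178, Rational(1453316, 19918519375)) = Rational(-45997382212236870434, 19918519375)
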